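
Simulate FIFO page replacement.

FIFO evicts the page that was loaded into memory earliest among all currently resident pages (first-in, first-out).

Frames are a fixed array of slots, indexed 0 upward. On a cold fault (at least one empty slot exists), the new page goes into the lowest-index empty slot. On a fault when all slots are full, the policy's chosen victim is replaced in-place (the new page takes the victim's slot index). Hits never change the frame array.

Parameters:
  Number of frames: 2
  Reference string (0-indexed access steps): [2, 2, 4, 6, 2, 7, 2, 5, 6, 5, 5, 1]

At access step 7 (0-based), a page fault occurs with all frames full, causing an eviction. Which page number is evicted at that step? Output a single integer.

Answer: 2

Derivation:
Step 0: ref 2 -> FAULT, frames=[2,-]
Step 1: ref 2 -> HIT, frames=[2,-]
Step 2: ref 4 -> FAULT, frames=[2,4]
Step 3: ref 6 -> FAULT, evict 2, frames=[6,4]
Step 4: ref 2 -> FAULT, evict 4, frames=[6,2]
Step 5: ref 7 -> FAULT, evict 6, frames=[7,2]
Step 6: ref 2 -> HIT, frames=[7,2]
Step 7: ref 5 -> FAULT, evict 2, frames=[7,5]
At step 7: evicted page 2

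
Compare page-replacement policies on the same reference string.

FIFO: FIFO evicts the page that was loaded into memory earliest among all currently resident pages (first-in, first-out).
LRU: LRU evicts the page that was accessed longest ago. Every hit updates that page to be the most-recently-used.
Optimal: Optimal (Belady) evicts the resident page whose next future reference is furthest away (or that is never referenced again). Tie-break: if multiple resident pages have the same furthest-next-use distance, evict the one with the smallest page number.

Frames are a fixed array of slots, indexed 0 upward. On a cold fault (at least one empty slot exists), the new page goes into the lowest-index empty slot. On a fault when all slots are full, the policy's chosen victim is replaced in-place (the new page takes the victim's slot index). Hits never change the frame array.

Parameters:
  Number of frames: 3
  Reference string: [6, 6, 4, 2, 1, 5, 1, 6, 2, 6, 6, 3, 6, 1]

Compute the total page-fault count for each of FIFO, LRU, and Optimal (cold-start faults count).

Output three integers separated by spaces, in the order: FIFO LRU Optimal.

--- FIFO ---
  step 0: ref 6 -> FAULT, frames=[6,-,-] (faults so far: 1)
  step 1: ref 6 -> HIT, frames=[6,-,-] (faults so far: 1)
  step 2: ref 4 -> FAULT, frames=[6,4,-] (faults so far: 2)
  step 3: ref 2 -> FAULT, frames=[6,4,2] (faults so far: 3)
  step 4: ref 1 -> FAULT, evict 6, frames=[1,4,2] (faults so far: 4)
  step 5: ref 5 -> FAULT, evict 4, frames=[1,5,2] (faults so far: 5)
  step 6: ref 1 -> HIT, frames=[1,5,2] (faults so far: 5)
  step 7: ref 6 -> FAULT, evict 2, frames=[1,5,6] (faults so far: 6)
  step 8: ref 2 -> FAULT, evict 1, frames=[2,5,6] (faults so far: 7)
  step 9: ref 6 -> HIT, frames=[2,5,6] (faults so far: 7)
  step 10: ref 6 -> HIT, frames=[2,5,6] (faults so far: 7)
  step 11: ref 3 -> FAULT, evict 5, frames=[2,3,6] (faults so far: 8)
  step 12: ref 6 -> HIT, frames=[2,3,6] (faults so far: 8)
  step 13: ref 1 -> FAULT, evict 6, frames=[2,3,1] (faults so far: 9)
  FIFO total faults: 9
--- LRU ---
  step 0: ref 6 -> FAULT, frames=[6,-,-] (faults so far: 1)
  step 1: ref 6 -> HIT, frames=[6,-,-] (faults so far: 1)
  step 2: ref 4 -> FAULT, frames=[6,4,-] (faults so far: 2)
  step 3: ref 2 -> FAULT, frames=[6,4,2] (faults so far: 3)
  step 4: ref 1 -> FAULT, evict 6, frames=[1,4,2] (faults so far: 4)
  step 5: ref 5 -> FAULT, evict 4, frames=[1,5,2] (faults so far: 5)
  step 6: ref 1 -> HIT, frames=[1,5,2] (faults so far: 5)
  step 7: ref 6 -> FAULT, evict 2, frames=[1,5,6] (faults so far: 6)
  step 8: ref 2 -> FAULT, evict 5, frames=[1,2,6] (faults so far: 7)
  step 9: ref 6 -> HIT, frames=[1,2,6] (faults so far: 7)
  step 10: ref 6 -> HIT, frames=[1,2,6] (faults so far: 7)
  step 11: ref 3 -> FAULT, evict 1, frames=[3,2,6] (faults so far: 8)
  step 12: ref 6 -> HIT, frames=[3,2,6] (faults so far: 8)
  step 13: ref 1 -> FAULT, evict 2, frames=[3,1,6] (faults so far: 9)
  LRU total faults: 9
--- Optimal ---
  step 0: ref 6 -> FAULT, frames=[6,-,-] (faults so far: 1)
  step 1: ref 6 -> HIT, frames=[6,-,-] (faults so far: 1)
  step 2: ref 4 -> FAULT, frames=[6,4,-] (faults so far: 2)
  step 3: ref 2 -> FAULT, frames=[6,4,2] (faults so far: 3)
  step 4: ref 1 -> FAULT, evict 4, frames=[6,1,2] (faults so far: 4)
  step 5: ref 5 -> FAULT, evict 2, frames=[6,1,5] (faults so far: 5)
  step 6: ref 1 -> HIT, frames=[6,1,5] (faults so far: 5)
  step 7: ref 6 -> HIT, frames=[6,1,5] (faults so far: 5)
  step 8: ref 2 -> FAULT, evict 5, frames=[6,1,2] (faults so far: 6)
  step 9: ref 6 -> HIT, frames=[6,1,2] (faults so far: 6)
  step 10: ref 6 -> HIT, frames=[6,1,2] (faults so far: 6)
  step 11: ref 3 -> FAULT, evict 2, frames=[6,1,3] (faults so far: 7)
  step 12: ref 6 -> HIT, frames=[6,1,3] (faults so far: 7)
  step 13: ref 1 -> HIT, frames=[6,1,3] (faults so far: 7)
  Optimal total faults: 7

Answer: 9 9 7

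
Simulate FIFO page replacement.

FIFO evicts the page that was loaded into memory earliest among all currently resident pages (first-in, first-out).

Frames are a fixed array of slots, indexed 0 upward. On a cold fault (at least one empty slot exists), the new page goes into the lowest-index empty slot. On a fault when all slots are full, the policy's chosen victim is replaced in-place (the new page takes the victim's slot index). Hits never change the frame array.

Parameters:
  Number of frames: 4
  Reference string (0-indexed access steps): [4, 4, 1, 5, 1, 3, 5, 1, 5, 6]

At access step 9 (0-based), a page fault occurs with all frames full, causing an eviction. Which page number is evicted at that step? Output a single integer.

Answer: 4

Derivation:
Step 0: ref 4 -> FAULT, frames=[4,-,-,-]
Step 1: ref 4 -> HIT, frames=[4,-,-,-]
Step 2: ref 1 -> FAULT, frames=[4,1,-,-]
Step 3: ref 5 -> FAULT, frames=[4,1,5,-]
Step 4: ref 1 -> HIT, frames=[4,1,5,-]
Step 5: ref 3 -> FAULT, frames=[4,1,5,3]
Step 6: ref 5 -> HIT, frames=[4,1,5,3]
Step 7: ref 1 -> HIT, frames=[4,1,5,3]
Step 8: ref 5 -> HIT, frames=[4,1,5,3]
Step 9: ref 6 -> FAULT, evict 4, frames=[6,1,5,3]
At step 9: evicted page 4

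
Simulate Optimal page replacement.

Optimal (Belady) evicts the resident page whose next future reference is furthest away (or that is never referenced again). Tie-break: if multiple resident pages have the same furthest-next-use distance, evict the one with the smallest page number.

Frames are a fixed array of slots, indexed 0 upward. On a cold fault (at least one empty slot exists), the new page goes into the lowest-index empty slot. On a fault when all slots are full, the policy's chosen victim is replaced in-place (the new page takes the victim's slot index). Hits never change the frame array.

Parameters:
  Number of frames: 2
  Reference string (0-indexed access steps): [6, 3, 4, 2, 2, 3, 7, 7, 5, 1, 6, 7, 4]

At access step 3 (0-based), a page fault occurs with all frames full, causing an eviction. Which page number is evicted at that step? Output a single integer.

Answer: 4

Derivation:
Step 0: ref 6 -> FAULT, frames=[6,-]
Step 1: ref 3 -> FAULT, frames=[6,3]
Step 2: ref 4 -> FAULT, evict 6, frames=[4,3]
Step 3: ref 2 -> FAULT, evict 4, frames=[2,3]
At step 3: evicted page 4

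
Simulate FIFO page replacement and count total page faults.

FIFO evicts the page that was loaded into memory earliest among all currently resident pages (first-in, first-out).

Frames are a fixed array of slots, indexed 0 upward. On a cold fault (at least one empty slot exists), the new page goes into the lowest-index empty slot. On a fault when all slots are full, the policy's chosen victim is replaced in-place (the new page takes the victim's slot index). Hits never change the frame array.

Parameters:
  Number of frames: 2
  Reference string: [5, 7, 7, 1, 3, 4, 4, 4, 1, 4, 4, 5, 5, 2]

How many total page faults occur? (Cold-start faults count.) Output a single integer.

Step 0: ref 5 → FAULT, frames=[5,-]
Step 1: ref 7 → FAULT, frames=[5,7]
Step 2: ref 7 → HIT, frames=[5,7]
Step 3: ref 1 → FAULT (evict 5), frames=[1,7]
Step 4: ref 3 → FAULT (evict 7), frames=[1,3]
Step 5: ref 4 → FAULT (evict 1), frames=[4,3]
Step 6: ref 4 → HIT, frames=[4,3]
Step 7: ref 4 → HIT, frames=[4,3]
Step 8: ref 1 → FAULT (evict 3), frames=[4,1]
Step 9: ref 4 → HIT, frames=[4,1]
Step 10: ref 4 → HIT, frames=[4,1]
Step 11: ref 5 → FAULT (evict 4), frames=[5,1]
Step 12: ref 5 → HIT, frames=[5,1]
Step 13: ref 2 → FAULT (evict 1), frames=[5,2]
Total faults: 8

Answer: 8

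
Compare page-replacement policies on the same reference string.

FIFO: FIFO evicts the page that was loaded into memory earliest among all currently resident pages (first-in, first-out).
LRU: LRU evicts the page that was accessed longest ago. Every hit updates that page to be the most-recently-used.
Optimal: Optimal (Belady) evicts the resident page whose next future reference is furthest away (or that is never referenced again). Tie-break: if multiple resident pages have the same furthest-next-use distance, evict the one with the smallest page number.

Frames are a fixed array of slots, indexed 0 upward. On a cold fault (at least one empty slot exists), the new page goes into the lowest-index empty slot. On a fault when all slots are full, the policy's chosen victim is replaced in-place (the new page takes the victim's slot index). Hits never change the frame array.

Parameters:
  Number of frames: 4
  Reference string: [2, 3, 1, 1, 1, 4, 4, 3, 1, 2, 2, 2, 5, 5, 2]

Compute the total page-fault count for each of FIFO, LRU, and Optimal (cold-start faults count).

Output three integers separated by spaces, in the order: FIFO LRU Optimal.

Answer: 6 5 5

Derivation:
--- FIFO ---
  step 0: ref 2 -> FAULT, frames=[2,-,-,-] (faults so far: 1)
  step 1: ref 3 -> FAULT, frames=[2,3,-,-] (faults so far: 2)
  step 2: ref 1 -> FAULT, frames=[2,3,1,-] (faults so far: 3)
  step 3: ref 1 -> HIT, frames=[2,3,1,-] (faults so far: 3)
  step 4: ref 1 -> HIT, frames=[2,3,1,-] (faults so far: 3)
  step 5: ref 4 -> FAULT, frames=[2,3,1,4] (faults so far: 4)
  step 6: ref 4 -> HIT, frames=[2,3,1,4] (faults so far: 4)
  step 7: ref 3 -> HIT, frames=[2,3,1,4] (faults so far: 4)
  step 8: ref 1 -> HIT, frames=[2,3,1,4] (faults so far: 4)
  step 9: ref 2 -> HIT, frames=[2,3,1,4] (faults so far: 4)
  step 10: ref 2 -> HIT, frames=[2,3,1,4] (faults so far: 4)
  step 11: ref 2 -> HIT, frames=[2,3,1,4] (faults so far: 4)
  step 12: ref 5 -> FAULT, evict 2, frames=[5,3,1,4] (faults so far: 5)
  step 13: ref 5 -> HIT, frames=[5,3,1,4] (faults so far: 5)
  step 14: ref 2 -> FAULT, evict 3, frames=[5,2,1,4] (faults so far: 6)
  FIFO total faults: 6
--- LRU ---
  step 0: ref 2 -> FAULT, frames=[2,-,-,-] (faults so far: 1)
  step 1: ref 3 -> FAULT, frames=[2,3,-,-] (faults so far: 2)
  step 2: ref 1 -> FAULT, frames=[2,3,1,-] (faults so far: 3)
  step 3: ref 1 -> HIT, frames=[2,3,1,-] (faults so far: 3)
  step 4: ref 1 -> HIT, frames=[2,3,1,-] (faults so far: 3)
  step 5: ref 4 -> FAULT, frames=[2,3,1,4] (faults so far: 4)
  step 6: ref 4 -> HIT, frames=[2,3,1,4] (faults so far: 4)
  step 7: ref 3 -> HIT, frames=[2,3,1,4] (faults so far: 4)
  step 8: ref 1 -> HIT, frames=[2,3,1,4] (faults so far: 4)
  step 9: ref 2 -> HIT, frames=[2,3,1,4] (faults so far: 4)
  step 10: ref 2 -> HIT, frames=[2,3,1,4] (faults so far: 4)
  step 11: ref 2 -> HIT, frames=[2,3,1,4] (faults so far: 4)
  step 12: ref 5 -> FAULT, evict 4, frames=[2,3,1,5] (faults so far: 5)
  step 13: ref 5 -> HIT, frames=[2,3,1,5] (faults so far: 5)
  step 14: ref 2 -> HIT, frames=[2,3,1,5] (faults so far: 5)
  LRU total faults: 5
--- Optimal ---
  step 0: ref 2 -> FAULT, frames=[2,-,-,-] (faults so far: 1)
  step 1: ref 3 -> FAULT, frames=[2,3,-,-] (faults so far: 2)
  step 2: ref 1 -> FAULT, frames=[2,3,1,-] (faults so far: 3)
  step 3: ref 1 -> HIT, frames=[2,3,1,-] (faults so far: 3)
  step 4: ref 1 -> HIT, frames=[2,3,1,-] (faults so far: 3)
  step 5: ref 4 -> FAULT, frames=[2,3,1,4] (faults so far: 4)
  step 6: ref 4 -> HIT, frames=[2,3,1,4] (faults so far: 4)
  step 7: ref 3 -> HIT, frames=[2,3,1,4] (faults so far: 4)
  step 8: ref 1 -> HIT, frames=[2,3,1,4] (faults so far: 4)
  step 9: ref 2 -> HIT, frames=[2,3,1,4] (faults so far: 4)
  step 10: ref 2 -> HIT, frames=[2,3,1,4] (faults so far: 4)
  step 11: ref 2 -> HIT, frames=[2,3,1,4] (faults so far: 4)
  step 12: ref 5 -> FAULT, evict 1, frames=[2,3,5,4] (faults so far: 5)
  step 13: ref 5 -> HIT, frames=[2,3,5,4] (faults so far: 5)
  step 14: ref 2 -> HIT, frames=[2,3,5,4] (faults so far: 5)
  Optimal total faults: 5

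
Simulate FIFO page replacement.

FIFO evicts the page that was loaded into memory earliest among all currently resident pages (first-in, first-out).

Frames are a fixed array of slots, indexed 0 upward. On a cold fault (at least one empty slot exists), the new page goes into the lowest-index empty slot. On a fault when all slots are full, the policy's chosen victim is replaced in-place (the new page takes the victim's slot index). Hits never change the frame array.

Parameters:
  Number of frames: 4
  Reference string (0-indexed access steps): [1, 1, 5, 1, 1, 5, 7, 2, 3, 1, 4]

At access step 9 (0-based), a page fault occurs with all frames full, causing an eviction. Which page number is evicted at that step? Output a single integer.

Step 0: ref 1 -> FAULT, frames=[1,-,-,-]
Step 1: ref 1 -> HIT, frames=[1,-,-,-]
Step 2: ref 5 -> FAULT, frames=[1,5,-,-]
Step 3: ref 1 -> HIT, frames=[1,5,-,-]
Step 4: ref 1 -> HIT, frames=[1,5,-,-]
Step 5: ref 5 -> HIT, frames=[1,5,-,-]
Step 6: ref 7 -> FAULT, frames=[1,5,7,-]
Step 7: ref 2 -> FAULT, frames=[1,5,7,2]
Step 8: ref 3 -> FAULT, evict 1, frames=[3,5,7,2]
Step 9: ref 1 -> FAULT, evict 5, frames=[3,1,7,2]
At step 9: evicted page 5

Answer: 5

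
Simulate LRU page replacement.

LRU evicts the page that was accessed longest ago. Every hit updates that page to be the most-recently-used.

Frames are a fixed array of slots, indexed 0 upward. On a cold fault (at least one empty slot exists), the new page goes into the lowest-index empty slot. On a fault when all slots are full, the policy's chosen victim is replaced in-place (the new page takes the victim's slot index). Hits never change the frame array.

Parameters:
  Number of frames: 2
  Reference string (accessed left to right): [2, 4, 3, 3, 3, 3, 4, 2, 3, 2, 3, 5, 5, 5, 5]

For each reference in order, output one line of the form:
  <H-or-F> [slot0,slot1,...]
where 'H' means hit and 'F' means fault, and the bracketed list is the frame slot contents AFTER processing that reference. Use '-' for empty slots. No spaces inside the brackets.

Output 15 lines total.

F [2,-]
F [2,4]
F [3,4]
H [3,4]
H [3,4]
H [3,4]
H [3,4]
F [2,4]
F [2,3]
H [2,3]
H [2,3]
F [5,3]
H [5,3]
H [5,3]
H [5,3]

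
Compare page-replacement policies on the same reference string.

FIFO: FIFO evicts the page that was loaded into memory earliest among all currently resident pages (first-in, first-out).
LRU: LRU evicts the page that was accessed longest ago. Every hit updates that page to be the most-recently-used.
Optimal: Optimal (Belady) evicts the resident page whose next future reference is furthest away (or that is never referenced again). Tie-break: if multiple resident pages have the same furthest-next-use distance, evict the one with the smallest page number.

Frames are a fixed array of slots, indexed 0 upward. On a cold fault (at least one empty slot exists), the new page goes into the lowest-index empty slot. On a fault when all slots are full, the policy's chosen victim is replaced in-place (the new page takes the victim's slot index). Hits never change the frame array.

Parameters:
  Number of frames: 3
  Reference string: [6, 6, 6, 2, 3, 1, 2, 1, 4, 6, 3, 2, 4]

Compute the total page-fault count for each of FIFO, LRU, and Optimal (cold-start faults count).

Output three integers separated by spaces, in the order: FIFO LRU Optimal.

--- FIFO ---
  step 0: ref 6 -> FAULT, frames=[6,-,-] (faults so far: 1)
  step 1: ref 6 -> HIT, frames=[6,-,-] (faults so far: 1)
  step 2: ref 6 -> HIT, frames=[6,-,-] (faults so far: 1)
  step 3: ref 2 -> FAULT, frames=[6,2,-] (faults so far: 2)
  step 4: ref 3 -> FAULT, frames=[6,2,3] (faults so far: 3)
  step 5: ref 1 -> FAULT, evict 6, frames=[1,2,3] (faults so far: 4)
  step 6: ref 2 -> HIT, frames=[1,2,3] (faults so far: 4)
  step 7: ref 1 -> HIT, frames=[1,2,3] (faults so far: 4)
  step 8: ref 4 -> FAULT, evict 2, frames=[1,4,3] (faults so far: 5)
  step 9: ref 6 -> FAULT, evict 3, frames=[1,4,6] (faults so far: 6)
  step 10: ref 3 -> FAULT, evict 1, frames=[3,4,6] (faults so far: 7)
  step 11: ref 2 -> FAULT, evict 4, frames=[3,2,6] (faults so far: 8)
  step 12: ref 4 -> FAULT, evict 6, frames=[3,2,4] (faults so far: 9)
  FIFO total faults: 9
--- LRU ---
  step 0: ref 6 -> FAULT, frames=[6,-,-] (faults so far: 1)
  step 1: ref 6 -> HIT, frames=[6,-,-] (faults so far: 1)
  step 2: ref 6 -> HIT, frames=[6,-,-] (faults so far: 1)
  step 3: ref 2 -> FAULT, frames=[6,2,-] (faults so far: 2)
  step 4: ref 3 -> FAULT, frames=[6,2,3] (faults so far: 3)
  step 5: ref 1 -> FAULT, evict 6, frames=[1,2,3] (faults so far: 4)
  step 6: ref 2 -> HIT, frames=[1,2,3] (faults so far: 4)
  step 7: ref 1 -> HIT, frames=[1,2,3] (faults so far: 4)
  step 8: ref 4 -> FAULT, evict 3, frames=[1,2,4] (faults so far: 5)
  step 9: ref 6 -> FAULT, evict 2, frames=[1,6,4] (faults so far: 6)
  step 10: ref 3 -> FAULT, evict 1, frames=[3,6,4] (faults so far: 7)
  step 11: ref 2 -> FAULT, evict 4, frames=[3,6,2] (faults so far: 8)
  step 12: ref 4 -> FAULT, evict 6, frames=[3,4,2] (faults so far: 9)
  LRU total faults: 9
--- Optimal ---
  step 0: ref 6 -> FAULT, frames=[6,-,-] (faults so far: 1)
  step 1: ref 6 -> HIT, frames=[6,-,-] (faults so far: 1)
  step 2: ref 6 -> HIT, frames=[6,-,-] (faults so far: 1)
  step 3: ref 2 -> FAULT, frames=[6,2,-] (faults so far: 2)
  step 4: ref 3 -> FAULT, frames=[6,2,3] (faults so far: 3)
  step 5: ref 1 -> FAULT, evict 3, frames=[6,2,1] (faults so far: 4)
  step 6: ref 2 -> HIT, frames=[6,2,1] (faults so far: 4)
  step 7: ref 1 -> HIT, frames=[6,2,1] (faults so far: 4)
  step 8: ref 4 -> FAULT, evict 1, frames=[6,2,4] (faults so far: 5)
  step 9: ref 6 -> HIT, frames=[6,2,4] (faults so far: 5)
  step 10: ref 3 -> FAULT, evict 6, frames=[3,2,4] (faults so far: 6)
  step 11: ref 2 -> HIT, frames=[3,2,4] (faults so far: 6)
  step 12: ref 4 -> HIT, frames=[3,2,4] (faults so far: 6)
  Optimal total faults: 6

Answer: 9 9 6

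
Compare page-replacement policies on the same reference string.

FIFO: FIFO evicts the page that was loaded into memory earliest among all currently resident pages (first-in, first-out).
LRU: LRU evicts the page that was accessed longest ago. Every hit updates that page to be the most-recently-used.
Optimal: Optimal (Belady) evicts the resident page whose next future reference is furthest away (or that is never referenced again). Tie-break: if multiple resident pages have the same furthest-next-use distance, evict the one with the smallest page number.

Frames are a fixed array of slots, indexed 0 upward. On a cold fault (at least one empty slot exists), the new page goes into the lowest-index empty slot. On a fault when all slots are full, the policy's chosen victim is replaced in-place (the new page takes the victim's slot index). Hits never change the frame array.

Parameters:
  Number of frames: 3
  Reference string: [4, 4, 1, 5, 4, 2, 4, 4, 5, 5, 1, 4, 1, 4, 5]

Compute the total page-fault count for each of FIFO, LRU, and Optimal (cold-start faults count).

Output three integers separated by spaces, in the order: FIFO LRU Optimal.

Answer: 7 5 5

Derivation:
--- FIFO ---
  step 0: ref 4 -> FAULT, frames=[4,-,-] (faults so far: 1)
  step 1: ref 4 -> HIT, frames=[4,-,-] (faults so far: 1)
  step 2: ref 1 -> FAULT, frames=[4,1,-] (faults so far: 2)
  step 3: ref 5 -> FAULT, frames=[4,1,5] (faults so far: 3)
  step 4: ref 4 -> HIT, frames=[4,1,5] (faults so far: 3)
  step 5: ref 2 -> FAULT, evict 4, frames=[2,1,5] (faults so far: 4)
  step 6: ref 4 -> FAULT, evict 1, frames=[2,4,5] (faults so far: 5)
  step 7: ref 4 -> HIT, frames=[2,4,5] (faults so far: 5)
  step 8: ref 5 -> HIT, frames=[2,4,5] (faults so far: 5)
  step 9: ref 5 -> HIT, frames=[2,4,5] (faults so far: 5)
  step 10: ref 1 -> FAULT, evict 5, frames=[2,4,1] (faults so far: 6)
  step 11: ref 4 -> HIT, frames=[2,4,1] (faults so far: 6)
  step 12: ref 1 -> HIT, frames=[2,4,1] (faults so far: 6)
  step 13: ref 4 -> HIT, frames=[2,4,1] (faults so far: 6)
  step 14: ref 5 -> FAULT, evict 2, frames=[5,4,1] (faults so far: 7)
  FIFO total faults: 7
--- LRU ---
  step 0: ref 4 -> FAULT, frames=[4,-,-] (faults so far: 1)
  step 1: ref 4 -> HIT, frames=[4,-,-] (faults so far: 1)
  step 2: ref 1 -> FAULT, frames=[4,1,-] (faults so far: 2)
  step 3: ref 5 -> FAULT, frames=[4,1,5] (faults so far: 3)
  step 4: ref 4 -> HIT, frames=[4,1,5] (faults so far: 3)
  step 5: ref 2 -> FAULT, evict 1, frames=[4,2,5] (faults so far: 4)
  step 6: ref 4 -> HIT, frames=[4,2,5] (faults so far: 4)
  step 7: ref 4 -> HIT, frames=[4,2,5] (faults so far: 4)
  step 8: ref 5 -> HIT, frames=[4,2,5] (faults so far: 4)
  step 9: ref 5 -> HIT, frames=[4,2,5] (faults so far: 4)
  step 10: ref 1 -> FAULT, evict 2, frames=[4,1,5] (faults so far: 5)
  step 11: ref 4 -> HIT, frames=[4,1,5] (faults so far: 5)
  step 12: ref 1 -> HIT, frames=[4,1,5] (faults so far: 5)
  step 13: ref 4 -> HIT, frames=[4,1,5] (faults so far: 5)
  step 14: ref 5 -> HIT, frames=[4,1,5] (faults so far: 5)
  LRU total faults: 5
--- Optimal ---
  step 0: ref 4 -> FAULT, frames=[4,-,-] (faults so far: 1)
  step 1: ref 4 -> HIT, frames=[4,-,-] (faults so far: 1)
  step 2: ref 1 -> FAULT, frames=[4,1,-] (faults so far: 2)
  step 3: ref 5 -> FAULT, frames=[4,1,5] (faults so far: 3)
  step 4: ref 4 -> HIT, frames=[4,1,5] (faults so far: 3)
  step 5: ref 2 -> FAULT, evict 1, frames=[4,2,5] (faults so far: 4)
  step 6: ref 4 -> HIT, frames=[4,2,5] (faults so far: 4)
  step 7: ref 4 -> HIT, frames=[4,2,5] (faults so far: 4)
  step 8: ref 5 -> HIT, frames=[4,2,5] (faults so far: 4)
  step 9: ref 5 -> HIT, frames=[4,2,5] (faults so far: 4)
  step 10: ref 1 -> FAULT, evict 2, frames=[4,1,5] (faults so far: 5)
  step 11: ref 4 -> HIT, frames=[4,1,5] (faults so far: 5)
  step 12: ref 1 -> HIT, frames=[4,1,5] (faults so far: 5)
  step 13: ref 4 -> HIT, frames=[4,1,5] (faults so far: 5)
  step 14: ref 5 -> HIT, frames=[4,1,5] (faults so far: 5)
  Optimal total faults: 5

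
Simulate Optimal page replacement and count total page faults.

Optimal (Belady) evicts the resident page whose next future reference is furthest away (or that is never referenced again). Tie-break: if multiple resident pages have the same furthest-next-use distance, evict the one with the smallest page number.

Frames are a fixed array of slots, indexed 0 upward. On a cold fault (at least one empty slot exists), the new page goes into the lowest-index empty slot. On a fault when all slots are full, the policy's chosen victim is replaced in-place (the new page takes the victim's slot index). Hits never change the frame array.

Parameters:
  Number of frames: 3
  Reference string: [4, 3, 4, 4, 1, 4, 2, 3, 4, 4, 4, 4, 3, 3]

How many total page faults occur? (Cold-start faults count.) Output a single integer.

Answer: 4

Derivation:
Step 0: ref 4 → FAULT, frames=[4,-,-]
Step 1: ref 3 → FAULT, frames=[4,3,-]
Step 2: ref 4 → HIT, frames=[4,3,-]
Step 3: ref 4 → HIT, frames=[4,3,-]
Step 4: ref 1 → FAULT, frames=[4,3,1]
Step 5: ref 4 → HIT, frames=[4,3,1]
Step 6: ref 2 → FAULT (evict 1), frames=[4,3,2]
Step 7: ref 3 → HIT, frames=[4,3,2]
Step 8: ref 4 → HIT, frames=[4,3,2]
Step 9: ref 4 → HIT, frames=[4,3,2]
Step 10: ref 4 → HIT, frames=[4,3,2]
Step 11: ref 4 → HIT, frames=[4,3,2]
Step 12: ref 3 → HIT, frames=[4,3,2]
Step 13: ref 3 → HIT, frames=[4,3,2]
Total faults: 4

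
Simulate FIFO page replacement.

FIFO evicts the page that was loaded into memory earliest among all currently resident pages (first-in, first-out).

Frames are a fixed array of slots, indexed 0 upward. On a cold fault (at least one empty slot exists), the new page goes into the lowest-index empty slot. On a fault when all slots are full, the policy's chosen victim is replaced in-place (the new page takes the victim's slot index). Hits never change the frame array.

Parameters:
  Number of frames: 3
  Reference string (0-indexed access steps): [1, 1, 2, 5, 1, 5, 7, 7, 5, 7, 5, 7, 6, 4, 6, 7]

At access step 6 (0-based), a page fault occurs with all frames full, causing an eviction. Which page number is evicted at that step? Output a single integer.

Answer: 1

Derivation:
Step 0: ref 1 -> FAULT, frames=[1,-,-]
Step 1: ref 1 -> HIT, frames=[1,-,-]
Step 2: ref 2 -> FAULT, frames=[1,2,-]
Step 3: ref 5 -> FAULT, frames=[1,2,5]
Step 4: ref 1 -> HIT, frames=[1,2,5]
Step 5: ref 5 -> HIT, frames=[1,2,5]
Step 6: ref 7 -> FAULT, evict 1, frames=[7,2,5]
At step 6: evicted page 1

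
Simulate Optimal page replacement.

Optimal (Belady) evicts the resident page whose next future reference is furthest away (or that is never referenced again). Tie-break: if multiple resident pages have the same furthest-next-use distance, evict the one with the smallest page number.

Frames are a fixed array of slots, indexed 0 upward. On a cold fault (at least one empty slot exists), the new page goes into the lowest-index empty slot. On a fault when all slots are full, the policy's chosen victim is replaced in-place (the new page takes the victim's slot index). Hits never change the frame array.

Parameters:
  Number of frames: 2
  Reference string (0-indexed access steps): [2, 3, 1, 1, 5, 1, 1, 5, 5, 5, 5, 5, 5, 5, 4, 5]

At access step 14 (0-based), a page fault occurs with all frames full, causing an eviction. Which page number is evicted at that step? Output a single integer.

Answer: 1

Derivation:
Step 0: ref 2 -> FAULT, frames=[2,-]
Step 1: ref 3 -> FAULT, frames=[2,3]
Step 2: ref 1 -> FAULT, evict 2, frames=[1,3]
Step 3: ref 1 -> HIT, frames=[1,3]
Step 4: ref 5 -> FAULT, evict 3, frames=[1,5]
Step 5: ref 1 -> HIT, frames=[1,5]
Step 6: ref 1 -> HIT, frames=[1,5]
Step 7: ref 5 -> HIT, frames=[1,5]
Step 8: ref 5 -> HIT, frames=[1,5]
Step 9: ref 5 -> HIT, frames=[1,5]
Step 10: ref 5 -> HIT, frames=[1,5]
Step 11: ref 5 -> HIT, frames=[1,5]
Step 12: ref 5 -> HIT, frames=[1,5]
Step 13: ref 5 -> HIT, frames=[1,5]
Step 14: ref 4 -> FAULT, evict 1, frames=[4,5]
At step 14: evicted page 1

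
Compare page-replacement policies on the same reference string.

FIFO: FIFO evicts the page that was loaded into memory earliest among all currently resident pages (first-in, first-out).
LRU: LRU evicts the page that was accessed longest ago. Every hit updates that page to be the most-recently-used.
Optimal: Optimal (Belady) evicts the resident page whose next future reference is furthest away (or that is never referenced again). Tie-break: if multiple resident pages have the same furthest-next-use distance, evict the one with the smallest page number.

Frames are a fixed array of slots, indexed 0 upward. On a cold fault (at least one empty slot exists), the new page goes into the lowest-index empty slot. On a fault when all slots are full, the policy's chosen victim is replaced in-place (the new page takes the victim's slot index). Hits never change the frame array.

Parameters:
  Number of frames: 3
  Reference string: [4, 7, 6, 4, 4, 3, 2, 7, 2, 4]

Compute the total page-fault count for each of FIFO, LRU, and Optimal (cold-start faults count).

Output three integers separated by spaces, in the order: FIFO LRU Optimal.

Answer: 7 7 5

Derivation:
--- FIFO ---
  step 0: ref 4 -> FAULT, frames=[4,-,-] (faults so far: 1)
  step 1: ref 7 -> FAULT, frames=[4,7,-] (faults so far: 2)
  step 2: ref 6 -> FAULT, frames=[4,7,6] (faults so far: 3)
  step 3: ref 4 -> HIT, frames=[4,7,6] (faults so far: 3)
  step 4: ref 4 -> HIT, frames=[4,7,6] (faults so far: 3)
  step 5: ref 3 -> FAULT, evict 4, frames=[3,7,6] (faults so far: 4)
  step 6: ref 2 -> FAULT, evict 7, frames=[3,2,6] (faults so far: 5)
  step 7: ref 7 -> FAULT, evict 6, frames=[3,2,7] (faults so far: 6)
  step 8: ref 2 -> HIT, frames=[3,2,7] (faults so far: 6)
  step 9: ref 4 -> FAULT, evict 3, frames=[4,2,7] (faults so far: 7)
  FIFO total faults: 7
--- LRU ---
  step 0: ref 4 -> FAULT, frames=[4,-,-] (faults so far: 1)
  step 1: ref 7 -> FAULT, frames=[4,7,-] (faults so far: 2)
  step 2: ref 6 -> FAULT, frames=[4,7,6] (faults so far: 3)
  step 3: ref 4 -> HIT, frames=[4,7,6] (faults so far: 3)
  step 4: ref 4 -> HIT, frames=[4,7,6] (faults so far: 3)
  step 5: ref 3 -> FAULT, evict 7, frames=[4,3,6] (faults so far: 4)
  step 6: ref 2 -> FAULT, evict 6, frames=[4,3,2] (faults so far: 5)
  step 7: ref 7 -> FAULT, evict 4, frames=[7,3,2] (faults so far: 6)
  step 8: ref 2 -> HIT, frames=[7,3,2] (faults so far: 6)
  step 9: ref 4 -> FAULT, evict 3, frames=[7,4,2] (faults so far: 7)
  LRU total faults: 7
--- Optimal ---
  step 0: ref 4 -> FAULT, frames=[4,-,-] (faults so far: 1)
  step 1: ref 7 -> FAULT, frames=[4,7,-] (faults so far: 2)
  step 2: ref 6 -> FAULT, frames=[4,7,6] (faults so far: 3)
  step 3: ref 4 -> HIT, frames=[4,7,6] (faults so far: 3)
  step 4: ref 4 -> HIT, frames=[4,7,6] (faults so far: 3)
  step 5: ref 3 -> FAULT, evict 6, frames=[4,7,3] (faults so far: 4)
  step 6: ref 2 -> FAULT, evict 3, frames=[4,7,2] (faults so far: 5)
  step 7: ref 7 -> HIT, frames=[4,7,2] (faults so far: 5)
  step 8: ref 2 -> HIT, frames=[4,7,2] (faults so far: 5)
  step 9: ref 4 -> HIT, frames=[4,7,2] (faults so far: 5)
  Optimal total faults: 5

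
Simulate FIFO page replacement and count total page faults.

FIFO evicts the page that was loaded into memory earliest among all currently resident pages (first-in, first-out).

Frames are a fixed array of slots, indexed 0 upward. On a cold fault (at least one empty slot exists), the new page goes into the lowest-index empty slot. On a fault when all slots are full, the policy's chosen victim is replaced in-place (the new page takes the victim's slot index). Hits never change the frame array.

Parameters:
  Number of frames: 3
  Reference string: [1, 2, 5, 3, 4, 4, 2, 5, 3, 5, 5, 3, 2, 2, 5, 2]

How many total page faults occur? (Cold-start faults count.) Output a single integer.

Step 0: ref 1 → FAULT, frames=[1,-,-]
Step 1: ref 2 → FAULT, frames=[1,2,-]
Step 2: ref 5 → FAULT, frames=[1,2,5]
Step 3: ref 3 → FAULT (evict 1), frames=[3,2,5]
Step 4: ref 4 → FAULT (evict 2), frames=[3,4,5]
Step 5: ref 4 → HIT, frames=[3,4,5]
Step 6: ref 2 → FAULT (evict 5), frames=[3,4,2]
Step 7: ref 5 → FAULT (evict 3), frames=[5,4,2]
Step 8: ref 3 → FAULT (evict 4), frames=[5,3,2]
Step 9: ref 5 → HIT, frames=[5,3,2]
Step 10: ref 5 → HIT, frames=[5,3,2]
Step 11: ref 3 → HIT, frames=[5,3,2]
Step 12: ref 2 → HIT, frames=[5,3,2]
Step 13: ref 2 → HIT, frames=[5,3,2]
Step 14: ref 5 → HIT, frames=[5,3,2]
Step 15: ref 2 → HIT, frames=[5,3,2]
Total faults: 8

Answer: 8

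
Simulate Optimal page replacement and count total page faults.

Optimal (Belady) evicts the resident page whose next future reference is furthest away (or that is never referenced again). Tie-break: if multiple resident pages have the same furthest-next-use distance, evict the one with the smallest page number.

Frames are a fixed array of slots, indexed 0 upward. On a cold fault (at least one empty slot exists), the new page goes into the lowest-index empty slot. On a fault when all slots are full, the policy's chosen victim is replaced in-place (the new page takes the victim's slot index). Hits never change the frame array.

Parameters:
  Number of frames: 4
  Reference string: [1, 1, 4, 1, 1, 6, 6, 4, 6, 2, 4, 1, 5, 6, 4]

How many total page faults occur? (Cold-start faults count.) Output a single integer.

Step 0: ref 1 → FAULT, frames=[1,-,-,-]
Step 1: ref 1 → HIT, frames=[1,-,-,-]
Step 2: ref 4 → FAULT, frames=[1,4,-,-]
Step 3: ref 1 → HIT, frames=[1,4,-,-]
Step 4: ref 1 → HIT, frames=[1,4,-,-]
Step 5: ref 6 → FAULT, frames=[1,4,6,-]
Step 6: ref 6 → HIT, frames=[1,4,6,-]
Step 7: ref 4 → HIT, frames=[1,4,6,-]
Step 8: ref 6 → HIT, frames=[1,4,6,-]
Step 9: ref 2 → FAULT, frames=[1,4,6,2]
Step 10: ref 4 → HIT, frames=[1,4,6,2]
Step 11: ref 1 → HIT, frames=[1,4,6,2]
Step 12: ref 5 → FAULT (evict 1), frames=[5,4,6,2]
Step 13: ref 6 → HIT, frames=[5,4,6,2]
Step 14: ref 4 → HIT, frames=[5,4,6,2]
Total faults: 5

Answer: 5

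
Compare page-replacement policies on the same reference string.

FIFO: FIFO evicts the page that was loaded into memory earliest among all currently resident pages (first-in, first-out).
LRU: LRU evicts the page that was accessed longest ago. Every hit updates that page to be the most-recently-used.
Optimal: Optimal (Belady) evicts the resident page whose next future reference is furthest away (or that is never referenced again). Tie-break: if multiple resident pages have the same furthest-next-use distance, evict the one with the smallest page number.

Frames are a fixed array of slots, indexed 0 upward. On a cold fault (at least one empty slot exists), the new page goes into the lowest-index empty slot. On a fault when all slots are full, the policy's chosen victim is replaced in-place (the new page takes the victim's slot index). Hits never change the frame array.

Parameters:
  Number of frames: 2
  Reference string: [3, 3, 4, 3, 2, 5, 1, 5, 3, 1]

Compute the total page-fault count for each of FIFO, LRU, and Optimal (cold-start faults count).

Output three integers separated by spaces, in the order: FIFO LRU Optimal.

--- FIFO ---
  step 0: ref 3 -> FAULT, frames=[3,-] (faults so far: 1)
  step 1: ref 3 -> HIT, frames=[3,-] (faults so far: 1)
  step 2: ref 4 -> FAULT, frames=[3,4] (faults so far: 2)
  step 3: ref 3 -> HIT, frames=[3,4] (faults so far: 2)
  step 4: ref 2 -> FAULT, evict 3, frames=[2,4] (faults so far: 3)
  step 5: ref 5 -> FAULT, evict 4, frames=[2,5] (faults so far: 4)
  step 6: ref 1 -> FAULT, evict 2, frames=[1,5] (faults so far: 5)
  step 7: ref 5 -> HIT, frames=[1,5] (faults so far: 5)
  step 8: ref 3 -> FAULT, evict 5, frames=[1,3] (faults so far: 6)
  step 9: ref 1 -> HIT, frames=[1,3] (faults so far: 6)
  FIFO total faults: 6
--- LRU ---
  step 0: ref 3 -> FAULT, frames=[3,-] (faults so far: 1)
  step 1: ref 3 -> HIT, frames=[3,-] (faults so far: 1)
  step 2: ref 4 -> FAULT, frames=[3,4] (faults so far: 2)
  step 3: ref 3 -> HIT, frames=[3,4] (faults so far: 2)
  step 4: ref 2 -> FAULT, evict 4, frames=[3,2] (faults so far: 3)
  step 5: ref 5 -> FAULT, evict 3, frames=[5,2] (faults so far: 4)
  step 6: ref 1 -> FAULT, evict 2, frames=[5,1] (faults so far: 5)
  step 7: ref 5 -> HIT, frames=[5,1] (faults so far: 5)
  step 8: ref 3 -> FAULT, evict 1, frames=[5,3] (faults so far: 6)
  step 9: ref 1 -> FAULT, evict 5, frames=[1,3] (faults so far: 7)
  LRU total faults: 7
--- Optimal ---
  step 0: ref 3 -> FAULT, frames=[3,-] (faults so far: 1)
  step 1: ref 3 -> HIT, frames=[3,-] (faults so far: 1)
  step 2: ref 4 -> FAULT, frames=[3,4] (faults so far: 2)
  step 3: ref 3 -> HIT, frames=[3,4] (faults so far: 2)
  step 4: ref 2 -> FAULT, evict 4, frames=[3,2] (faults so far: 3)
  step 5: ref 5 -> FAULT, evict 2, frames=[3,5] (faults so far: 4)
  step 6: ref 1 -> FAULT, evict 3, frames=[1,5] (faults so far: 5)
  step 7: ref 5 -> HIT, frames=[1,5] (faults so far: 5)
  step 8: ref 3 -> FAULT, evict 5, frames=[1,3] (faults so far: 6)
  step 9: ref 1 -> HIT, frames=[1,3] (faults so far: 6)
  Optimal total faults: 6

Answer: 6 7 6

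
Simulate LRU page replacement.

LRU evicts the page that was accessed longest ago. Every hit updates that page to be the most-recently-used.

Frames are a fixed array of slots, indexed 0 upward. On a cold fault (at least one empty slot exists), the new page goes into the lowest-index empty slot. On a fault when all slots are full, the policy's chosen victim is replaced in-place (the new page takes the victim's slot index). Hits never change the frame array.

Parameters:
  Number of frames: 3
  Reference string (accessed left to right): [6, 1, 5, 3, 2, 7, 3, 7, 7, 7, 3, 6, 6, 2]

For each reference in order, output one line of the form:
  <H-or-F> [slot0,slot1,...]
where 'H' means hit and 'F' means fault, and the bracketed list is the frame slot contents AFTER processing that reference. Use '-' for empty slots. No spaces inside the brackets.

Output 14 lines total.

F [6,-,-]
F [6,1,-]
F [6,1,5]
F [3,1,5]
F [3,2,5]
F [3,2,7]
H [3,2,7]
H [3,2,7]
H [3,2,7]
H [3,2,7]
H [3,2,7]
F [3,6,7]
H [3,6,7]
F [3,6,2]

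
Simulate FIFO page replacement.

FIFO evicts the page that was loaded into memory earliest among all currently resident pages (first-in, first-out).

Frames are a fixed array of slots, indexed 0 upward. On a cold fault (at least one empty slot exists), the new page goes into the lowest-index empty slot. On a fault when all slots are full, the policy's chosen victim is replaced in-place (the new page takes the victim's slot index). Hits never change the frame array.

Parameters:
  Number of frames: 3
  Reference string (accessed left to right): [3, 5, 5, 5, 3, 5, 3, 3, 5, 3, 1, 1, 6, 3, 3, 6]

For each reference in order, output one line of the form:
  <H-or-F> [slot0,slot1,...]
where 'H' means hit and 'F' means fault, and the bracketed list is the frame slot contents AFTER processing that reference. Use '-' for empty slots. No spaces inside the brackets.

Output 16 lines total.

F [3,-,-]
F [3,5,-]
H [3,5,-]
H [3,5,-]
H [3,5,-]
H [3,5,-]
H [3,5,-]
H [3,5,-]
H [3,5,-]
H [3,5,-]
F [3,5,1]
H [3,5,1]
F [6,5,1]
F [6,3,1]
H [6,3,1]
H [6,3,1]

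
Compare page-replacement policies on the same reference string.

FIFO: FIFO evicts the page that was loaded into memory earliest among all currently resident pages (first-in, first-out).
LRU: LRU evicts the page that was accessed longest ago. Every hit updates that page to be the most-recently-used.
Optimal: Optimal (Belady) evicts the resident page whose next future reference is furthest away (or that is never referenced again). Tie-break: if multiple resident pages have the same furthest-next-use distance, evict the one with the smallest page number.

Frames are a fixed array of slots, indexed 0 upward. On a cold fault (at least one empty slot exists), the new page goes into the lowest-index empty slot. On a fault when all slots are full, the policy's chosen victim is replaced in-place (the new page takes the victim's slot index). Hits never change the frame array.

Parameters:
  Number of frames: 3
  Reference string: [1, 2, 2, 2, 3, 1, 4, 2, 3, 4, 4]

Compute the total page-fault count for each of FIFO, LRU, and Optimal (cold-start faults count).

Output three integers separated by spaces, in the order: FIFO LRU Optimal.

--- FIFO ---
  step 0: ref 1 -> FAULT, frames=[1,-,-] (faults so far: 1)
  step 1: ref 2 -> FAULT, frames=[1,2,-] (faults so far: 2)
  step 2: ref 2 -> HIT, frames=[1,2,-] (faults so far: 2)
  step 3: ref 2 -> HIT, frames=[1,2,-] (faults so far: 2)
  step 4: ref 3 -> FAULT, frames=[1,2,3] (faults so far: 3)
  step 5: ref 1 -> HIT, frames=[1,2,3] (faults so far: 3)
  step 6: ref 4 -> FAULT, evict 1, frames=[4,2,3] (faults so far: 4)
  step 7: ref 2 -> HIT, frames=[4,2,3] (faults so far: 4)
  step 8: ref 3 -> HIT, frames=[4,2,3] (faults so far: 4)
  step 9: ref 4 -> HIT, frames=[4,2,3] (faults so far: 4)
  step 10: ref 4 -> HIT, frames=[4,2,3] (faults so far: 4)
  FIFO total faults: 4
--- LRU ---
  step 0: ref 1 -> FAULT, frames=[1,-,-] (faults so far: 1)
  step 1: ref 2 -> FAULT, frames=[1,2,-] (faults so far: 2)
  step 2: ref 2 -> HIT, frames=[1,2,-] (faults so far: 2)
  step 3: ref 2 -> HIT, frames=[1,2,-] (faults so far: 2)
  step 4: ref 3 -> FAULT, frames=[1,2,3] (faults so far: 3)
  step 5: ref 1 -> HIT, frames=[1,2,3] (faults so far: 3)
  step 6: ref 4 -> FAULT, evict 2, frames=[1,4,3] (faults so far: 4)
  step 7: ref 2 -> FAULT, evict 3, frames=[1,4,2] (faults so far: 5)
  step 8: ref 3 -> FAULT, evict 1, frames=[3,4,2] (faults so far: 6)
  step 9: ref 4 -> HIT, frames=[3,4,2] (faults so far: 6)
  step 10: ref 4 -> HIT, frames=[3,4,2] (faults so far: 6)
  LRU total faults: 6
--- Optimal ---
  step 0: ref 1 -> FAULT, frames=[1,-,-] (faults so far: 1)
  step 1: ref 2 -> FAULT, frames=[1,2,-] (faults so far: 2)
  step 2: ref 2 -> HIT, frames=[1,2,-] (faults so far: 2)
  step 3: ref 2 -> HIT, frames=[1,2,-] (faults so far: 2)
  step 4: ref 3 -> FAULT, frames=[1,2,3] (faults so far: 3)
  step 5: ref 1 -> HIT, frames=[1,2,3] (faults so far: 3)
  step 6: ref 4 -> FAULT, evict 1, frames=[4,2,3] (faults so far: 4)
  step 7: ref 2 -> HIT, frames=[4,2,3] (faults so far: 4)
  step 8: ref 3 -> HIT, frames=[4,2,3] (faults so far: 4)
  step 9: ref 4 -> HIT, frames=[4,2,3] (faults so far: 4)
  step 10: ref 4 -> HIT, frames=[4,2,3] (faults so far: 4)
  Optimal total faults: 4

Answer: 4 6 4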